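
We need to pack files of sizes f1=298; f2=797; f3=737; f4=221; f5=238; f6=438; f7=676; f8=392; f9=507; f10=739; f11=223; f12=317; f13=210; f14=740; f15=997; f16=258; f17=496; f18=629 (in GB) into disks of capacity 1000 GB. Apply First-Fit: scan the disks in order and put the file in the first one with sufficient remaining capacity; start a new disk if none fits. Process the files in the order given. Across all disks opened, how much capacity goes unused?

disk 1: place f1 (298 GB), 702 GB left
disk 2: place f2 (797 GB), 203 GB left
disk 3: place f3 (737 GB), 263 GB left
disk 1: place f4 (221 GB), 481 GB left
disk 1: place f5 (238 GB), 243 GB left
disk 4: place f6 (438 GB), 562 GB left
disk 5: place f7 (676 GB), 324 GB left
disk 4: place f8 (392 GB), 170 GB left
disk 6: place f9 (507 GB), 493 GB left
disk 7: place f10 (739 GB), 261 GB left
disk 1: place f11 (223 GB), 20 GB left
disk 5: place f12 (317 GB), 7 GB left
disk 3: place f13 (210 GB), 53 GB left
disk 8: place f14 (740 GB), 260 GB left
disk 9: place f15 (997 GB), 3 GB left
disk 6: place f16 (258 GB), 235 GB left
disk 10: place f17 (496 GB), 504 GB left
disk 11: place f18 (629 GB), 371 GB left
11 disks × 1000 GB = 11000 GB; used 8913 GB; unused 2087 GB.

2087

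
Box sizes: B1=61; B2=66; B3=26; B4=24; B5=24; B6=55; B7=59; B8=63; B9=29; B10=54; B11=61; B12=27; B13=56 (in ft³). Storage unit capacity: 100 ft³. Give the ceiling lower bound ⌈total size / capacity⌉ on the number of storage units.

7 storage units

Total size = 61 + 66 + 26 + 24 + 24 + 55 + 59 + 63 + 29 + 54 + 61 + 27 + 56 = 605 ft³.
⌈605 / 100⌉ = 7.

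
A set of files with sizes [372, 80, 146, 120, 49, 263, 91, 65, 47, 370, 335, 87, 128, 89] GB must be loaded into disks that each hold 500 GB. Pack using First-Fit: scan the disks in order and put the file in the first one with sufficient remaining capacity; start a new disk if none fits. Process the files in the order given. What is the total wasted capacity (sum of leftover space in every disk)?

258

Put 372 GB in disk 1; 128 GB remain.
Put 80 GB in disk 1; 48 GB remain.
Put 146 GB in disk 2; 354 GB remain.
Put 120 GB in disk 2; 234 GB remain.
Put 49 GB in disk 2; 185 GB remain.
Put 263 GB in disk 3; 237 GB remain.
Put 91 GB in disk 2; 94 GB remain.
Put 65 GB in disk 2; 29 GB remain.
Put 47 GB in disk 1; 1 GB remain.
Put 370 GB in disk 4; 130 GB remain.
Put 335 GB in disk 5; 165 GB remain.
Put 87 GB in disk 3; 150 GB remain.
Put 128 GB in disk 3; 22 GB remain.
Put 89 GB in disk 4; 41 GB remain.
5 disks × 500 GB = 2500 GB; used 2242 GB; unused 258 GB.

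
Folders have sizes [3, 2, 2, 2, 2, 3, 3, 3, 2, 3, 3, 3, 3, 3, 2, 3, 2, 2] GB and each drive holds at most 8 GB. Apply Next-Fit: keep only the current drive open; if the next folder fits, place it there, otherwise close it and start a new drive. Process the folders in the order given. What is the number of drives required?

3 GB → drive 1 (remaining 5 GB)
2 GB → drive 1 (remaining 3 GB)
2 GB → drive 1 (remaining 1 GB)
2 GB → drive 2 (remaining 6 GB)
2 GB → drive 2 (remaining 4 GB)
3 GB → drive 2 (remaining 1 GB)
3 GB → drive 3 (remaining 5 GB)
3 GB → drive 3 (remaining 2 GB)
2 GB → drive 3 (remaining 0 GB)
3 GB → drive 4 (remaining 5 GB)
3 GB → drive 4 (remaining 2 GB)
3 GB → drive 5 (remaining 5 GB)
3 GB → drive 5 (remaining 2 GB)
3 GB → drive 6 (remaining 5 GB)
2 GB → drive 6 (remaining 3 GB)
3 GB → drive 6 (remaining 0 GB)
2 GB → drive 7 (remaining 6 GB)
2 GB → drive 7 (remaining 4 GB)
Final drives: [3,2,2] [2,2,3] [3,3,2] [3,3] [3,3] [3,2,3] [2,2].

7 drives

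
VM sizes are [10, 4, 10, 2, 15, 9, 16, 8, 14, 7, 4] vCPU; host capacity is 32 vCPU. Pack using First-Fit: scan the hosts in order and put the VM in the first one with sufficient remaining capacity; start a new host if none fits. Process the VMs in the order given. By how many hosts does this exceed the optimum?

0

First-Fit: [10,4,10,2,4] [15,9,8] [16,14] [7] → 4 hosts.
Total size 99 vCPU; any packing needs at least ⌈99/32⌉ = 4 hosts.
So 4 is already optimal.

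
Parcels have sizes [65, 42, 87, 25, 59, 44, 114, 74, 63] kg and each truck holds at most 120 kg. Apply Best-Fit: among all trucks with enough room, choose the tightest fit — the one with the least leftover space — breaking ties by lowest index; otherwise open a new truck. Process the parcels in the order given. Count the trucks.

6

65 kg → truck 1 (remaining 55 kg)
42 kg → truck 1 (remaining 13 kg)
87 kg → truck 2 (remaining 33 kg)
25 kg → truck 2 (remaining 8 kg)
59 kg → truck 3 (remaining 61 kg)
44 kg → truck 3 (remaining 17 kg)
114 kg → truck 4 (remaining 6 kg)
74 kg → truck 5 (remaining 46 kg)
63 kg → truck 6 (remaining 57 kg)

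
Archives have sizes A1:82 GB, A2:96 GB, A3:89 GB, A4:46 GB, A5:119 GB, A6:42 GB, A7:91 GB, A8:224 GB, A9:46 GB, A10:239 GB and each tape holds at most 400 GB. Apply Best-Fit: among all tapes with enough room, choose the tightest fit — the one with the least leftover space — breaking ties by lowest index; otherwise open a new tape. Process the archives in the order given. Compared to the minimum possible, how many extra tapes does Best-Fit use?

Best-Fit: [82,96,89,46,42] [119,91] [224,46] [239] → 4 tapes.
Total size 1074 GB; any packing needs at least ⌈1074/400⌉ = 3 tapes.
An optimal packing achieves that bound: [239,119,42] [224,96,46] [91,89,82,46] → 3 tapes.
Excess: 4 − 3 = 1.

1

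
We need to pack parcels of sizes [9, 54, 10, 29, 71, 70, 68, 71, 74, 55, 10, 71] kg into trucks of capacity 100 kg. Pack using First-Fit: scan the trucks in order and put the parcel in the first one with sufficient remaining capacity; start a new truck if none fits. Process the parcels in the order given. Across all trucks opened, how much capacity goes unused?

truck 1: place 9 kg, 91 kg left
truck 1: place 54 kg, 37 kg left
truck 1: place 10 kg, 27 kg left
truck 2: place 29 kg, 71 kg left
truck 2: place 71 kg, 0 kg left
truck 3: place 70 kg, 30 kg left
truck 4: place 68 kg, 32 kg left
truck 5: place 71 kg, 29 kg left
truck 6: place 74 kg, 26 kg left
truck 7: place 55 kg, 45 kg left
truck 1: place 10 kg, 17 kg left
truck 8: place 71 kg, 29 kg left
8 trucks × 100 kg = 800 kg; used 592 kg; unused 208 kg.

208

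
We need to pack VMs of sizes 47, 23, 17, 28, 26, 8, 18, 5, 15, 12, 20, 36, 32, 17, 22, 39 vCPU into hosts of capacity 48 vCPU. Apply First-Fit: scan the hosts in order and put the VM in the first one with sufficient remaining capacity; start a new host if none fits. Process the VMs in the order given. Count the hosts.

host 1: place 47 vCPU, 1 vCPU left
host 2: place 23 vCPU, 25 vCPU left
host 2: place 17 vCPU, 8 vCPU left
host 3: place 28 vCPU, 20 vCPU left
host 4: place 26 vCPU, 22 vCPU left
host 2: place 8 vCPU, 0 vCPU left
host 3: place 18 vCPU, 2 vCPU left
host 4: place 5 vCPU, 17 vCPU left
host 4: place 15 vCPU, 2 vCPU left
host 5: place 12 vCPU, 36 vCPU left
host 5: place 20 vCPU, 16 vCPU left
host 6: place 36 vCPU, 12 vCPU left
host 7: place 32 vCPU, 16 vCPU left
host 8: place 17 vCPU, 31 vCPU left
host 8: place 22 vCPU, 9 vCPU left
host 9: place 39 vCPU, 9 vCPU left

9 hosts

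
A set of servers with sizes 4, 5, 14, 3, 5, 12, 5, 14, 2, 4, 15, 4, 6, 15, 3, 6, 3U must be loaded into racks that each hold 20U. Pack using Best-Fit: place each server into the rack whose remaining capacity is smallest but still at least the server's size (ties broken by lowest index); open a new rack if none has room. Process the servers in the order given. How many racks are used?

7 racks

rack 1: place 4U, 16U left
rack 1: place 5U, 11U left
rack 2: place 14U, 6U left
rack 2: place 3U, 3U left
rack 1: place 5U, 6U left
rack 3: place 12U, 8U left
rack 1: place 5U, 1U left
rack 4: place 14U, 6U left
rack 2: place 2U, 1U left
rack 4: place 4U, 2U left
rack 5: place 15U, 5U left
rack 5: place 4U, 1U left
rack 3: place 6U, 2U left
rack 6: place 15U, 5U left
rack 6: place 3U, 2U left
rack 7: place 6U, 14U left
rack 7: place 3U, 11U left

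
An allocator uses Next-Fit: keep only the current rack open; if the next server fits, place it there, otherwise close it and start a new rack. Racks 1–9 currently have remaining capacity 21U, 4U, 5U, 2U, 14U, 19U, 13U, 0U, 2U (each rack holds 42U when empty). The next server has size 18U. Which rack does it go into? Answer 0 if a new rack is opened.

Next-Fit only looks at rack 9, which has 2U free.
18U does not fit, so a new rack is opened.

0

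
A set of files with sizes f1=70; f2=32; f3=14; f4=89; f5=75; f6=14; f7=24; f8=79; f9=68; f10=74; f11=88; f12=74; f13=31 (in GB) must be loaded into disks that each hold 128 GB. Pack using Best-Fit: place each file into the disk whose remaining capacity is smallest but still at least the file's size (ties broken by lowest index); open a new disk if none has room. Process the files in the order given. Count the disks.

f1 (70 GB) → disk 1 (remaining 58 GB)
f2 (32 GB) → disk 1 (remaining 26 GB)
f3 (14 GB) → disk 1 (remaining 12 GB)
f4 (89 GB) → disk 2 (remaining 39 GB)
f5 (75 GB) → disk 3 (remaining 53 GB)
f6 (14 GB) → disk 2 (remaining 25 GB)
f7 (24 GB) → disk 2 (remaining 1 GB)
f8 (79 GB) → disk 4 (remaining 49 GB)
f9 (68 GB) → disk 5 (remaining 60 GB)
f10 (74 GB) → disk 6 (remaining 54 GB)
f11 (88 GB) → disk 7 (remaining 40 GB)
f12 (74 GB) → disk 8 (remaining 54 GB)
f13 (31 GB) → disk 7 (remaining 9 GB)
Final disks: [70,32,14] [89,14,24] [75] [79] [68] [74] [88,31] [74].

8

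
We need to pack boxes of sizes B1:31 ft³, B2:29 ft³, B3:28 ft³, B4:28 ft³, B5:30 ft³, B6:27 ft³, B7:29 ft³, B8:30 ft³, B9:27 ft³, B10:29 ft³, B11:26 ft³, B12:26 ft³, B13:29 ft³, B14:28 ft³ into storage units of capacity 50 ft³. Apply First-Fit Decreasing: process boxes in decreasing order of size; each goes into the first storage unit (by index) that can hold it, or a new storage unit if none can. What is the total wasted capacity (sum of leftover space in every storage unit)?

303

Sorted descending: 31, 30, 30, 29, 29, 29, 29, 28, 28, 28, 27, 27, 26, 26.
Put 31 ft³ in storage unit 1; 19 ft³ remain.
Put 30 ft³ in storage unit 2; 20 ft³ remain.
Put 30 ft³ in storage unit 3; 20 ft³ remain.
Put 29 ft³ in storage unit 4; 21 ft³ remain.
Put 29 ft³ in storage unit 5; 21 ft³ remain.
Put 29 ft³ in storage unit 6; 21 ft³ remain.
Put 29 ft³ in storage unit 7; 21 ft³ remain.
Put 28 ft³ in storage unit 8; 22 ft³ remain.
Put 28 ft³ in storage unit 9; 22 ft³ remain.
Put 28 ft³ in storage unit 10; 22 ft³ remain.
Put 27 ft³ in storage unit 11; 23 ft³ remain.
Put 27 ft³ in storage unit 12; 23 ft³ remain.
Put 26 ft³ in storage unit 13; 24 ft³ remain.
Put 26 ft³ in storage unit 14; 24 ft³ remain.
14 storage units × 50 ft³ = 700 ft³; used 397 ft³; unused 303 ft³.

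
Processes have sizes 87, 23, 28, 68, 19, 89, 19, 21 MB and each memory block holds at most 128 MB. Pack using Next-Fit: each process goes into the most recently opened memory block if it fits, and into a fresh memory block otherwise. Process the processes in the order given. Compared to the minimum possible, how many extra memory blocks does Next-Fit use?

Next-Fit: [87,23] [28,68,19] [89,19] [21] → 4 memory blocks.
Total size 354 MB; any packing needs at least ⌈354/128⌉ = 3 memory blocks.
An optimal packing achieves that bound: [89,28] [87,23] [68,21,19,19] → 3 memory blocks.
Excess: 4 − 3 = 1.

1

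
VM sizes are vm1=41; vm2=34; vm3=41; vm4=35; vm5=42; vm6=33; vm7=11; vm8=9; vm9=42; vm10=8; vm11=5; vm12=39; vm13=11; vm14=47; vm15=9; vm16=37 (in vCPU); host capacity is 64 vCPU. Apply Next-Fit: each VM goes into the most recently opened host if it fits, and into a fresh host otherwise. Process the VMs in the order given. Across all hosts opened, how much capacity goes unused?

196

host 1: place vm1 (41 vCPU), 23 vCPU left
host 2: place vm2 (34 vCPU), 30 vCPU left
host 3: place vm3 (41 vCPU), 23 vCPU left
host 4: place vm4 (35 vCPU), 29 vCPU left
host 5: place vm5 (42 vCPU), 22 vCPU left
host 6: place vm6 (33 vCPU), 31 vCPU left
host 6: place vm7 (11 vCPU), 20 vCPU left
host 6: place vm8 (9 vCPU), 11 vCPU left
host 7: place vm9 (42 vCPU), 22 vCPU left
host 7: place vm10 (8 vCPU), 14 vCPU left
host 7: place vm11 (5 vCPU), 9 vCPU left
host 8: place vm12 (39 vCPU), 25 vCPU left
host 8: place vm13 (11 vCPU), 14 vCPU left
host 9: place vm14 (47 vCPU), 17 vCPU left
host 9: place vm15 (9 vCPU), 8 vCPU left
host 10: place vm16 (37 vCPU), 27 vCPU left
10 hosts × 64 vCPU = 640 vCPU; used 444 vCPU; unused 196 vCPU.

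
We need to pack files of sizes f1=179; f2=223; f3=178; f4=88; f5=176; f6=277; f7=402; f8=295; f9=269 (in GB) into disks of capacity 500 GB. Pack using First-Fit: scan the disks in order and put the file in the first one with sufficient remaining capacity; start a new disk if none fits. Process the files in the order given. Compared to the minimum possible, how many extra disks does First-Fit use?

First-Fit: [179,223,88] [178,176] [277] [402] [295] [269] → 6 disks.
Total size 2087 GB; any packing needs at least ⌈2087/500⌉ = 5 disks.
An optimal packing achieves that bound: [402,88] [295,179] [277,223] [269,178] [176] → 5 disks.
Excess: 6 − 5 = 1.

1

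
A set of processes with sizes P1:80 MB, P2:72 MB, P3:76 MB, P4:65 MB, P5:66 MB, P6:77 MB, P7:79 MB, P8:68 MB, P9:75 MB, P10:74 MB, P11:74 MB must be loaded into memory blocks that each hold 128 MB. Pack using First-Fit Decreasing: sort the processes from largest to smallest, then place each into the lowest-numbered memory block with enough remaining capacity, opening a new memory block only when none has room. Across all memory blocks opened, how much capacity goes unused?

Sorted descending: 80, 79, 77, 76, 75, 74, 74, 72, 68, 66, 65.
Put 80 MB in memory block 1; 48 MB remain.
Put 79 MB in memory block 2; 49 MB remain.
Put 77 MB in memory block 3; 51 MB remain.
Put 76 MB in memory block 4; 52 MB remain.
Put 75 MB in memory block 5; 53 MB remain.
Put 74 MB in memory block 6; 54 MB remain.
Put 74 MB in memory block 7; 54 MB remain.
Put 72 MB in memory block 8; 56 MB remain.
Put 68 MB in memory block 9; 60 MB remain.
Put 66 MB in memory block 10; 62 MB remain.
Put 65 MB in memory block 11; 63 MB remain.
11 memory blocks × 128 MB = 1408 MB; used 806 MB; unused 602 MB.

602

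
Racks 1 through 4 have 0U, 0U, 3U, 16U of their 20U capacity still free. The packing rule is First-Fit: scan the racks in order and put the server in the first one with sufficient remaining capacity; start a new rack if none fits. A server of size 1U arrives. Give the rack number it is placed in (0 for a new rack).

3

Racks with room: rack 3 (3U), rack 4 (16U).
The first with room is rack 3.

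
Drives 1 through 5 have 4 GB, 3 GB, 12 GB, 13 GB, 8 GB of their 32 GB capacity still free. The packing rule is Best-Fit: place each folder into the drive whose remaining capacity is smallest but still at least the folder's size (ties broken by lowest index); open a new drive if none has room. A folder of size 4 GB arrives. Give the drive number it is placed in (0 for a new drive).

Drives with room: drive 1 (4 GB), drive 3 (12 GB), drive 4 (13 GB), drive 5 (8 GB).
Tightest fit is drive 1 with 4 GB free.

1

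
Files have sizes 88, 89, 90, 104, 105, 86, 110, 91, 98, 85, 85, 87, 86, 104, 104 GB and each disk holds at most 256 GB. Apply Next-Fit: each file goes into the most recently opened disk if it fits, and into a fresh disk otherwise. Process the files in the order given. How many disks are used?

88 GB → disk 1 (remaining 168 GB)
89 GB → disk 1 (remaining 79 GB)
90 GB → disk 2 (remaining 166 GB)
104 GB → disk 2 (remaining 62 GB)
105 GB → disk 3 (remaining 151 GB)
86 GB → disk 3 (remaining 65 GB)
110 GB → disk 4 (remaining 146 GB)
91 GB → disk 4 (remaining 55 GB)
98 GB → disk 5 (remaining 158 GB)
85 GB → disk 5 (remaining 73 GB)
85 GB → disk 6 (remaining 171 GB)
87 GB → disk 6 (remaining 84 GB)
86 GB → disk 7 (remaining 170 GB)
104 GB → disk 7 (remaining 66 GB)
104 GB → disk 8 (remaining 152 GB)
Final disks: [88,89] [90,104] [105,86] [110,91] [98,85] [85,87] [86,104] [104].

8 disks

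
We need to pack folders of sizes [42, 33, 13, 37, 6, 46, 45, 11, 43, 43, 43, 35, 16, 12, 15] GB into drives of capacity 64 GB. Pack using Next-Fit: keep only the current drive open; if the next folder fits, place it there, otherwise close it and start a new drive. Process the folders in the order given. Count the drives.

Put 42 GB in drive 1; 22 GB remain.
Put 33 GB in drive 2; 31 GB remain.
Put 13 GB in drive 2; 18 GB remain.
Put 37 GB in drive 3; 27 GB remain.
Put 6 GB in drive 3; 21 GB remain.
Put 46 GB in drive 4; 18 GB remain.
Put 45 GB in drive 5; 19 GB remain.
Put 11 GB in drive 5; 8 GB remain.
Put 43 GB in drive 6; 21 GB remain.
Put 43 GB in drive 7; 21 GB remain.
Put 43 GB in drive 8; 21 GB remain.
Put 35 GB in drive 9; 29 GB remain.
Put 16 GB in drive 9; 13 GB remain.
Put 12 GB in drive 9; 1 GB remain.
Put 15 GB in drive 10; 49 GB remain.

10 drives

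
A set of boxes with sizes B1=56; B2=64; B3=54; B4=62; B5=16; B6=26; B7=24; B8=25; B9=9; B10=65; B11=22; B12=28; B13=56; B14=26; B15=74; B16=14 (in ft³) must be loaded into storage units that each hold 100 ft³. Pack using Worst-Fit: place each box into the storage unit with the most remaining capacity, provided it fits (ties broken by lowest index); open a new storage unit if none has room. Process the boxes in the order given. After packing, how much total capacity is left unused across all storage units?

B1 (56 ft³) → storage unit 1 (remaining 44 ft³)
B2 (64 ft³) → storage unit 2 (remaining 36 ft³)
B3 (54 ft³) → storage unit 3 (remaining 46 ft³)
B4 (62 ft³) → storage unit 4 (remaining 38 ft³)
B5 (16 ft³) → storage unit 3 (remaining 30 ft³)
B6 (26 ft³) → storage unit 1 (remaining 18 ft³)
B7 (24 ft³) → storage unit 4 (remaining 14 ft³)
B8 (25 ft³) → storage unit 2 (remaining 11 ft³)
B9 (9 ft³) → storage unit 3 (remaining 21 ft³)
B10 (65 ft³) → storage unit 5 (remaining 35 ft³)
B11 (22 ft³) → storage unit 5 (remaining 13 ft³)
B12 (28 ft³) → storage unit 6 (remaining 72 ft³)
B13 (56 ft³) → storage unit 6 (remaining 16 ft³)
B14 (26 ft³) → storage unit 7 (remaining 74 ft³)
B15 (74 ft³) → storage unit 7 (remaining 0 ft³)
B16 (14 ft³) → storage unit 3 (remaining 7 ft³)
7 storage units × 100 ft³ = 700 ft³; used 621 ft³; unused 79 ft³.

79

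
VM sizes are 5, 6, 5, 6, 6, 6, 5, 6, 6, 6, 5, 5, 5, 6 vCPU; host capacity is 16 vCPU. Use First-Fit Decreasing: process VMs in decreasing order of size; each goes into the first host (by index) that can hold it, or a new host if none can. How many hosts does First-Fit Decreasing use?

6

Sorted descending: 6, 6, 6, 6, 6, 6, 6, 6, 5, 5, 5, 5, 5, 5.
host 1: place 6 vCPU, 10 vCPU left
host 1: place 6 vCPU, 4 vCPU left
host 2: place 6 vCPU, 10 vCPU left
host 2: place 6 vCPU, 4 vCPU left
host 3: place 6 vCPU, 10 vCPU left
host 3: place 6 vCPU, 4 vCPU left
host 4: place 6 vCPU, 10 vCPU left
host 4: place 6 vCPU, 4 vCPU left
host 5: place 5 vCPU, 11 vCPU left
host 5: place 5 vCPU, 6 vCPU left
host 5: place 5 vCPU, 1 vCPU left
host 6: place 5 vCPU, 11 vCPU left
host 6: place 5 vCPU, 6 vCPU left
host 6: place 5 vCPU, 1 vCPU left
Final hosts: [6,6] [6,6] [6,6] [6,6] [5,5,5] [5,5,5].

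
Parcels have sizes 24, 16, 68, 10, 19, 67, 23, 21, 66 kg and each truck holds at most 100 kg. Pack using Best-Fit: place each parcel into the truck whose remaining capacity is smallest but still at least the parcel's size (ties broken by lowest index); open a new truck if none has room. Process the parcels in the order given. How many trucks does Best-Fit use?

Put 24 kg in truck 1; 76 kg remain.
Put 16 kg in truck 1; 60 kg remain.
Put 68 kg in truck 2; 32 kg remain.
Put 10 kg in truck 2; 22 kg remain.
Put 19 kg in truck 2; 3 kg remain.
Put 67 kg in truck 3; 33 kg remain.
Put 23 kg in truck 3; 10 kg remain.
Put 21 kg in truck 1; 39 kg remain.
Put 66 kg in truck 4; 34 kg remain.
Final trucks: [24,16,21] [68,10,19] [67,23] [66].

4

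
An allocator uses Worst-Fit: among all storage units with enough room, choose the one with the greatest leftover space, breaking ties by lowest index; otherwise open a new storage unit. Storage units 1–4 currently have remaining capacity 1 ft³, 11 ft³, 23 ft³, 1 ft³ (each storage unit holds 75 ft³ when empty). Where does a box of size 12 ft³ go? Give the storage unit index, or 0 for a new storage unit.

3

Storage units with room: storage unit 3 (23 ft³).
Most room is storage unit 3 with 23 ft³ free.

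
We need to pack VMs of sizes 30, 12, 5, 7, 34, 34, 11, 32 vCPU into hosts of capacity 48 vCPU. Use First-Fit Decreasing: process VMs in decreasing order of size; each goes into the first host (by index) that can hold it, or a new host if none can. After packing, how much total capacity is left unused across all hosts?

Sorted descending: 34, 34, 32, 30, 12, 11, 7, 5.
Put 34 vCPU in host 1; 14 vCPU remain.
Put 34 vCPU in host 2; 14 vCPU remain.
Put 32 vCPU in host 3; 16 vCPU remain.
Put 30 vCPU in host 4; 18 vCPU remain.
Put 12 vCPU in host 1; 2 vCPU remain.
Put 11 vCPU in host 2; 3 vCPU remain.
Put 7 vCPU in host 3; 9 vCPU remain.
Put 5 vCPU in host 3; 4 vCPU remain.
4 hosts × 48 vCPU = 192 vCPU; used 165 vCPU; unused 27 vCPU.

27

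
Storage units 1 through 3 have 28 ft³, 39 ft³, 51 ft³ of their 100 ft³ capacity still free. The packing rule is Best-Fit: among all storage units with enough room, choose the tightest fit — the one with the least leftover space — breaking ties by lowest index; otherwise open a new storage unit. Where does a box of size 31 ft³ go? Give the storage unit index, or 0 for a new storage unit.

Storage units with room: storage unit 2 (39 ft³), storage unit 3 (51 ft³).
Tightest fit is storage unit 2 with 39 ft³ free.

2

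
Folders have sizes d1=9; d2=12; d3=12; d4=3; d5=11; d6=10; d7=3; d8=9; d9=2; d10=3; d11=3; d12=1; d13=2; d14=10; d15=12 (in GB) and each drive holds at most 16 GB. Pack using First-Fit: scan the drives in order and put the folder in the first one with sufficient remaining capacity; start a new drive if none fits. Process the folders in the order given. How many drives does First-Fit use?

8

drive 1: place d1 (9 GB), 7 GB left
drive 2: place d2 (12 GB), 4 GB left
drive 3: place d3 (12 GB), 4 GB left
drive 1: place d4 (3 GB), 4 GB left
drive 4: place d5 (11 GB), 5 GB left
drive 5: place d6 (10 GB), 6 GB left
drive 1: place d7 (3 GB), 1 GB left
drive 6: place d8 (9 GB), 7 GB left
drive 2: place d9 (2 GB), 2 GB left
drive 3: place d10 (3 GB), 1 GB left
drive 4: place d11 (3 GB), 2 GB left
drive 1: place d12 (1 GB), 0 GB left
drive 2: place d13 (2 GB), 0 GB left
drive 7: place d14 (10 GB), 6 GB left
drive 8: place d15 (12 GB), 4 GB left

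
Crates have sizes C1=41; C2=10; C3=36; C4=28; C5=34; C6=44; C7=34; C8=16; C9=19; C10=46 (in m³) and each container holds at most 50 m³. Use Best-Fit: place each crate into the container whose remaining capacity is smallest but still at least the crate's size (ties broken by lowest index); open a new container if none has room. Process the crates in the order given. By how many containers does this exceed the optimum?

0

Best-Fit: [41] [10,36] [28,19] [34,16] [44] [34] [46] → 7 containers.
Total size 308 m³; any packing needs at least ⌈308/50⌉ = 7 containers.
So 7 is already optimal.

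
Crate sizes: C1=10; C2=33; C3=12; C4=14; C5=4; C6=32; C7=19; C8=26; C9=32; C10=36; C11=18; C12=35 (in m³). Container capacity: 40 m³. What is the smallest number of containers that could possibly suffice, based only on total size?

7

Total size = 10 + 33 + 12 + 14 + 4 + 32 + 19 + 26 + 32 + 36 + 18 + 35 = 271 m³.
⌈271 / 40⌉ = 7.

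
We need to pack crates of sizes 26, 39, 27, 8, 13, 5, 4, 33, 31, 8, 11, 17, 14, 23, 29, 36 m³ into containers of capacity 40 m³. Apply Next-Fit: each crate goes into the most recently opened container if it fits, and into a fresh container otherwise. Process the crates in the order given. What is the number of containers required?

Put 26 m³ in container 1; 14 m³ remain.
Put 39 m³ in container 2; 1 m³ remain.
Put 27 m³ in container 3; 13 m³ remain.
Put 8 m³ in container 3; 5 m³ remain.
Put 13 m³ in container 4; 27 m³ remain.
Put 5 m³ in container 4; 22 m³ remain.
Put 4 m³ in container 4; 18 m³ remain.
Put 33 m³ in container 5; 7 m³ remain.
Put 31 m³ in container 6; 9 m³ remain.
Put 8 m³ in container 6; 1 m³ remain.
Put 11 m³ in container 7; 29 m³ remain.
Put 17 m³ in container 7; 12 m³ remain.
Put 14 m³ in container 8; 26 m³ remain.
Put 23 m³ in container 8; 3 m³ remain.
Put 29 m³ in container 9; 11 m³ remain.
Put 36 m³ in container 10; 4 m³ remain.
Final containers: [26] [39] [27,8] [13,5,4] [33] [31,8] [11,17] [14,23] [29] [36].

10 containers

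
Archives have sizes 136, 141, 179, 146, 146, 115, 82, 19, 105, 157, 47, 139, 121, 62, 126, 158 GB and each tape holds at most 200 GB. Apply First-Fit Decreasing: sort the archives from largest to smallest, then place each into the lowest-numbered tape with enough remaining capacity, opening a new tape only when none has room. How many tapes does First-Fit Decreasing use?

Sorted descending: 179, 158, 157, 146, 146, 141, 139, 136, 126, 121, 115, 105, 82, 62, 47, 19.
tape 1: place 179 GB, 21 GB left
tape 2: place 158 GB, 42 GB left
tape 3: place 157 GB, 43 GB left
tape 4: place 146 GB, 54 GB left
tape 5: place 146 GB, 54 GB left
tape 6: place 141 GB, 59 GB left
tape 7: place 139 GB, 61 GB left
tape 8: place 136 GB, 64 GB left
tape 9: place 126 GB, 74 GB left
tape 10: place 121 GB, 79 GB left
tape 11: place 115 GB, 85 GB left
tape 12: place 105 GB, 95 GB left
tape 11: place 82 GB, 3 GB left
tape 8: place 62 GB, 2 GB left
tape 4: place 47 GB, 7 GB left
tape 1: place 19 GB, 2 GB left

12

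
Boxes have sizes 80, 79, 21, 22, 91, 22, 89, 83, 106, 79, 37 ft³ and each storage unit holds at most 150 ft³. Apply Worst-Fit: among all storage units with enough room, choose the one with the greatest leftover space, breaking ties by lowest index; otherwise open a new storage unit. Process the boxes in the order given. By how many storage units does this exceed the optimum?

0

Worst-Fit: [80,22] [79,21] [91,22] [89] [83] [106] [79,37] → 7 storage units.
7 boxes exceed 75 ft³ (half the capacity), and no two of those can share a storage unit, so at least 7 storage units are needed.
So 7 is already optimal.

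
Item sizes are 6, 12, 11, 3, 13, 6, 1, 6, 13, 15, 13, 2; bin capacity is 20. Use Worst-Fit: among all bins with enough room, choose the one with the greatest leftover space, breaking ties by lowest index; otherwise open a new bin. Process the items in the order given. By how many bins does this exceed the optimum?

0

Worst-Fit: [6,12] [11,3,1] [13,6] [6,13] [15] [13,2] → 6 bins.
Total size 101; any packing needs at least ⌈101/20⌉ = 6 bins.
So 6 is already optimal.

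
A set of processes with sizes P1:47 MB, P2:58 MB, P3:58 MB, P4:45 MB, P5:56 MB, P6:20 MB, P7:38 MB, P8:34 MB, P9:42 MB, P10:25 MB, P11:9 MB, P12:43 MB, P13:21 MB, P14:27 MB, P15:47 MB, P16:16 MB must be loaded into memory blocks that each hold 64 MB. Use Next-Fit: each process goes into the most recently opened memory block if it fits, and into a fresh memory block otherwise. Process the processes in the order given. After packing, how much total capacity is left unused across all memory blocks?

182

Put P1 (47 MB) in memory block 1; 17 MB remain.
Put P2 (58 MB) in memory block 2; 6 MB remain.
Put P3 (58 MB) in memory block 3; 6 MB remain.
Put P4 (45 MB) in memory block 4; 19 MB remain.
Put P5 (56 MB) in memory block 5; 8 MB remain.
Put P6 (20 MB) in memory block 6; 44 MB remain.
Put P7 (38 MB) in memory block 6; 6 MB remain.
Put P8 (34 MB) in memory block 7; 30 MB remain.
Put P9 (42 MB) in memory block 8; 22 MB remain.
Put P10 (25 MB) in memory block 9; 39 MB remain.
Put P11 (9 MB) in memory block 9; 30 MB remain.
Put P12 (43 MB) in memory block 10; 21 MB remain.
Put P13 (21 MB) in memory block 10; 0 MB remain.
Put P14 (27 MB) in memory block 11; 37 MB remain.
Put P15 (47 MB) in memory block 12; 17 MB remain.
Put P16 (16 MB) in memory block 12; 1 MB remain.
12 memory blocks × 64 MB = 768 MB; used 586 MB; unused 182 MB.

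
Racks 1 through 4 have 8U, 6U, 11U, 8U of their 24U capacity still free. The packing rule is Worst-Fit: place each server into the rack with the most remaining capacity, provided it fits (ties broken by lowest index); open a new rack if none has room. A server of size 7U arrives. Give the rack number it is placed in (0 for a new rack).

3

Racks with room: rack 1 (8U), rack 3 (11U), rack 4 (8U).
Most room is rack 3 with 11U free.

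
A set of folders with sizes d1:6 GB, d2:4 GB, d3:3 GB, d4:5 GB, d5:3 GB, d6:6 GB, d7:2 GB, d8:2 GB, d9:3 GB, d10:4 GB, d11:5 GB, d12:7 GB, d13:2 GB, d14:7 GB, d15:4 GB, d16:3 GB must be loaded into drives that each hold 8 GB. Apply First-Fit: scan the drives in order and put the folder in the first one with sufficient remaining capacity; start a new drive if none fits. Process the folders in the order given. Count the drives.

9

drive 1: place d1 (6 GB), 2 GB left
drive 2: place d2 (4 GB), 4 GB left
drive 2: place d3 (3 GB), 1 GB left
drive 3: place d4 (5 GB), 3 GB left
drive 3: place d5 (3 GB), 0 GB left
drive 4: place d6 (6 GB), 2 GB left
drive 1: place d7 (2 GB), 0 GB left
drive 4: place d8 (2 GB), 0 GB left
drive 5: place d9 (3 GB), 5 GB left
drive 5: place d10 (4 GB), 1 GB left
drive 6: place d11 (5 GB), 3 GB left
drive 7: place d12 (7 GB), 1 GB left
drive 6: place d13 (2 GB), 1 GB left
drive 8: place d14 (7 GB), 1 GB left
drive 9: place d15 (4 GB), 4 GB left
drive 9: place d16 (3 GB), 1 GB left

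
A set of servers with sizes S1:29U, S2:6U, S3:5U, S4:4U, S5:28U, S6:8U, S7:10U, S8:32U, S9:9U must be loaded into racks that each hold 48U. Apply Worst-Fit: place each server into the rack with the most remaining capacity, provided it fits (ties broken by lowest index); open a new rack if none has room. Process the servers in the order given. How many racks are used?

3

Put S1 (29U) in rack 1; 19U remain.
Put S2 (6U) in rack 1; 13U remain.
Put S3 (5U) in rack 1; 8U remain.
Put S4 (4U) in rack 1; 4U remain.
Put S5 (28U) in rack 2; 20U remain.
Put S6 (8U) in rack 2; 12U remain.
Put S7 (10U) in rack 2; 2U remain.
Put S8 (32U) in rack 3; 16U remain.
Put S9 (9U) in rack 3; 7U remain.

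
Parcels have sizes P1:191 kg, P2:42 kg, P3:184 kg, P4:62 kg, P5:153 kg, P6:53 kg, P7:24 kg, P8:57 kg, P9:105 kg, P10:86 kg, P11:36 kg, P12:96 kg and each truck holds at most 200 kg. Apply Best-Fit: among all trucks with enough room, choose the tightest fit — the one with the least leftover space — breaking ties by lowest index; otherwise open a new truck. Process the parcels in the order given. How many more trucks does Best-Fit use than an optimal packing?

0

Best-Fit: [191] [42,62,53,24] [184] [153] [57,105,36] [86,96] → 6 trucks.
Total size 1089 kg; any packing needs at least ⌈1089/200⌉ = 6 trucks.
So 6 is already optimal.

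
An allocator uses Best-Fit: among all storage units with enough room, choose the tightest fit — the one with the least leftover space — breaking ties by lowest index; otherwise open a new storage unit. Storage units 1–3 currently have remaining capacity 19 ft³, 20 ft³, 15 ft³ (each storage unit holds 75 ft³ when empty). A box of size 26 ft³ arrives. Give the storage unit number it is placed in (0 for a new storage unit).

No storage unit has ≥ 26 ft³ free, so a new storage unit is opened.

0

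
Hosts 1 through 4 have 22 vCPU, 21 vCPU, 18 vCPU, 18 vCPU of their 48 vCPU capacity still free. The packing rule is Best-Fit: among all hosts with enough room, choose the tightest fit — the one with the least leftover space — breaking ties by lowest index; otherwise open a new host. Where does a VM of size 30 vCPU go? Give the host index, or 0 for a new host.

0

No host has ≥ 30 vCPU free, so a new host is opened.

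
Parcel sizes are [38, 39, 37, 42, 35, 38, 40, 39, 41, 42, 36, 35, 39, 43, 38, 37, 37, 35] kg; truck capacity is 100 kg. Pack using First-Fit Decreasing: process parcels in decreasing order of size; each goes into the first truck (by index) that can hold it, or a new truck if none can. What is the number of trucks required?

9

Sorted descending: 43, 42, 42, 41, 40, 39, 39, 39, 38, 38, 38, 37, 37, 37, 36, 35, 35, 35.
43 kg → truck 1 (remaining 57 kg)
42 kg → truck 1 (remaining 15 kg)
42 kg → truck 2 (remaining 58 kg)
41 kg → truck 2 (remaining 17 kg)
40 kg → truck 3 (remaining 60 kg)
39 kg → truck 3 (remaining 21 kg)
39 kg → truck 4 (remaining 61 kg)
39 kg → truck 4 (remaining 22 kg)
38 kg → truck 5 (remaining 62 kg)
38 kg → truck 5 (remaining 24 kg)
38 kg → truck 6 (remaining 62 kg)
37 kg → truck 6 (remaining 25 kg)
37 kg → truck 7 (remaining 63 kg)
37 kg → truck 7 (remaining 26 kg)
36 kg → truck 8 (remaining 64 kg)
35 kg → truck 8 (remaining 29 kg)
35 kg → truck 9 (remaining 65 kg)
35 kg → truck 9 (remaining 30 kg)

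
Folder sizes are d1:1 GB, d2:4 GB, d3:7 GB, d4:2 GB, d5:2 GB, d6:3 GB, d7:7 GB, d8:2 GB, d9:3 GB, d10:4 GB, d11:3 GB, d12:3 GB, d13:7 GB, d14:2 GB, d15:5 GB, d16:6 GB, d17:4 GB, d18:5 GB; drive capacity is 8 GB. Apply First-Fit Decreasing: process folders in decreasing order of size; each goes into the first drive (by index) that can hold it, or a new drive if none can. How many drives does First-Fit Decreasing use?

Sorted descending: 7, 7, 7, 6, 5, 5, 4, 4, 4, 3, 3, 3, 3, 2, 2, 2, 2, 1.
Put 7 GB in drive 1; 1 GB remain.
Put 7 GB in drive 2; 1 GB remain.
Put 7 GB in drive 3; 1 GB remain.
Put 6 GB in drive 4; 2 GB remain.
Put 5 GB in drive 5; 3 GB remain.
Put 5 GB in drive 6; 3 GB remain.
Put 4 GB in drive 7; 4 GB remain.
Put 4 GB in drive 7; 0 GB remain.
Put 4 GB in drive 8; 4 GB remain.
Put 3 GB in drive 5; 0 GB remain.
Put 3 GB in drive 6; 0 GB remain.
Put 3 GB in drive 8; 1 GB remain.
Put 3 GB in drive 9; 5 GB remain.
Put 2 GB in drive 4; 0 GB remain.
Put 2 GB in drive 9; 3 GB remain.
Put 2 GB in drive 9; 1 GB remain.
Put 2 GB in drive 10; 6 GB remain.
Put 1 GB in drive 1; 0 GB remain.
Final drives: [7,1] [7] [7] [6,2] [5,3] [5,3] [4,4] [4,3] [3,2,2] [2].

10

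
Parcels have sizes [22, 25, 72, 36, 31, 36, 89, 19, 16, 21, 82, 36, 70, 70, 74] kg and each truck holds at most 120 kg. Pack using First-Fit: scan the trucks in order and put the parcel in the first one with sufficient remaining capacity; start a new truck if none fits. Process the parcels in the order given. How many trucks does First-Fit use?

truck 1: place 22 kg, 98 kg left
truck 1: place 25 kg, 73 kg left
truck 1: place 72 kg, 1 kg left
truck 2: place 36 kg, 84 kg left
truck 2: place 31 kg, 53 kg left
truck 2: place 36 kg, 17 kg left
truck 3: place 89 kg, 31 kg left
truck 3: place 19 kg, 12 kg left
truck 2: place 16 kg, 1 kg left
truck 4: place 21 kg, 99 kg left
truck 4: place 82 kg, 17 kg left
truck 5: place 36 kg, 84 kg left
truck 5: place 70 kg, 14 kg left
truck 6: place 70 kg, 50 kg left
truck 7: place 74 kg, 46 kg left
Final trucks: [22,25,72] [36,31,36,16] [89,19] [21,82] [36,70] [70] [74].

7 trucks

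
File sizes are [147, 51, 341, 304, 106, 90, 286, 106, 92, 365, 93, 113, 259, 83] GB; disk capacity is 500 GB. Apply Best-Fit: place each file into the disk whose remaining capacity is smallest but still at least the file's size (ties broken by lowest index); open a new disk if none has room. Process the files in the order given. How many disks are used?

Put 147 GB in disk 1; 353 GB remain.
Put 51 GB in disk 1; 302 GB remain.
Put 341 GB in disk 2; 159 GB remain.
Put 304 GB in disk 3; 196 GB remain.
Put 106 GB in disk 2; 53 GB remain.
Put 90 GB in disk 3; 106 GB remain.
Put 286 GB in disk 1; 16 GB remain.
Put 106 GB in disk 3; 0 GB remain.
Put 92 GB in disk 4; 408 GB remain.
Put 365 GB in disk 4; 43 GB remain.
Put 93 GB in disk 5; 407 GB remain.
Put 113 GB in disk 5; 294 GB remain.
Put 259 GB in disk 5; 35 GB remain.
Put 83 GB in disk 6; 417 GB remain.

6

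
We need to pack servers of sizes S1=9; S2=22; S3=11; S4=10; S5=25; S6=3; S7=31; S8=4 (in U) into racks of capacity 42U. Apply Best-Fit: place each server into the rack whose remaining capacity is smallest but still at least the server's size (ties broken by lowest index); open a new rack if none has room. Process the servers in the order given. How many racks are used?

3 racks

S1 (9U) → rack 1 (remaining 33U)
S2 (22U) → rack 1 (remaining 11U)
S3 (11U) → rack 1 (remaining 0U)
S4 (10U) → rack 2 (remaining 32U)
S5 (25U) → rack 2 (remaining 7U)
S6 (3U) → rack 2 (remaining 4U)
S7 (31U) → rack 3 (remaining 11U)
S8 (4U) → rack 2 (remaining 0U)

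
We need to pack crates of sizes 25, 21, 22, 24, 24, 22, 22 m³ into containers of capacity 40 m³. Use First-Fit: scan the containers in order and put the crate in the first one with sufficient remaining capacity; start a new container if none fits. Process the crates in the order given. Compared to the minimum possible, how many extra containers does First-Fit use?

0

First-Fit: [25] [21] [22] [24] [24] [22] [22] → 7 containers.
7 crates exceed 20 m³ (half the capacity), and no two of those can share a container, so at least 7 containers are needed.
So 7 is already optimal.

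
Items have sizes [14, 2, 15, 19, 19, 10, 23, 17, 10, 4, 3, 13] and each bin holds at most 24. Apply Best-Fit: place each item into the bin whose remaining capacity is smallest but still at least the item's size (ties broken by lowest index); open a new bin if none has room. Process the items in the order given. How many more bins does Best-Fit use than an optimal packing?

1

Best-Fit: [14,2] [15] [19,3] [19] [10,10,4] [23] [17] [13] → 8 bins.
Total size 149; any packing needs at least ⌈149/24⌉ = 7 bins.
An optimal packing achieves that bound: [23] [19,4] [19,3,2] [17] [15] [14,10] [13,10] → 7 bins.
Excess: 8 − 7 = 1.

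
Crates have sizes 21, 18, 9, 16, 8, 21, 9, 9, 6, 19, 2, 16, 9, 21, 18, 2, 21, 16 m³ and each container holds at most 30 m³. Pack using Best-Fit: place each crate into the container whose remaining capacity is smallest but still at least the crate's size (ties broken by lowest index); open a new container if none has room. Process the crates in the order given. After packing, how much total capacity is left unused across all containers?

59

container 1: place 21 m³, 9 m³ left
container 2: place 18 m³, 12 m³ left
container 1: place 9 m³, 0 m³ left
container 3: place 16 m³, 14 m³ left
container 2: place 8 m³, 4 m³ left
container 4: place 21 m³, 9 m³ left
container 4: place 9 m³, 0 m³ left
container 3: place 9 m³, 5 m³ left
container 5: place 6 m³, 24 m³ left
container 5: place 19 m³, 5 m³ left
container 2: place 2 m³, 2 m³ left
container 6: place 16 m³, 14 m³ left
container 6: place 9 m³, 5 m³ left
container 7: place 21 m³, 9 m³ left
container 8: place 18 m³, 12 m³ left
container 2: place 2 m³, 0 m³ left
container 9: place 21 m³, 9 m³ left
container 10: place 16 m³, 14 m³ left
10 containers × 30 m³ = 300 m³; used 241 m³; unused 59 m³.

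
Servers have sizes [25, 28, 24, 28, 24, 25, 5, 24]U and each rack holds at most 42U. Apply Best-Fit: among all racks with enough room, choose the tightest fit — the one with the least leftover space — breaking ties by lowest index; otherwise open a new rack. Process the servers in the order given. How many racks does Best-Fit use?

25U → rack 1 (remaining 17U)
28U → rack 2 (remaining 14U)
24U → rack 3 (remaining 18U)
28U → rack 4 (remaining 14U)
24U → rack 5 (remaining 18U)
25U → rack 6 (remaining 17U)
5U → rack 2 (remaining 9U)
24U → rack 7 (remaining 18U)

7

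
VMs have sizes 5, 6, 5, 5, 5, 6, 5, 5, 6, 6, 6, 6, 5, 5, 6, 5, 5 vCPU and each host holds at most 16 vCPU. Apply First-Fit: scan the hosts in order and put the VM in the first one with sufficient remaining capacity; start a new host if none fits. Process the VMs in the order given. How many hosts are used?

6

host 1: place 5 vCPU, 11 vCPU left
host 1: place 6 vCPU, 5 vCPU left
host 1: place 5 vCPU, 0 vCPU left
host 2: place 5 vCPU, 11 vCPU left
host 2: place 5 vCPU, 6 vCPU left
host 2: place 6 vCPU, 0 vCPU left
host 3: place 5 vCPU, 11 vCPU left
host 3: place 5 vCPU, 6 vCPU left
host 3: place 6 vCPU, 0 vCPU left
host 4: place 6 vCPU, 10 vCPU left
host 4: place 6 vCPU, 4 vCPU left
host 5: place 6 vCPU, 10 vCPU left
host 5: place 5 vCPU, 5 vCPU left
host 5: place 5 vCPU, 0 vCPU left
host 6: place 6 vCPU, 10 vCPU left
host 6: place 5 vCPU, 5 vCPU left
host 6: place 5 vCPU, 0 vCPU left
Final hosts: [5,6,5] [5,5,6] [5,5,6] [6,6] [6,5,5] [6,5,5].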